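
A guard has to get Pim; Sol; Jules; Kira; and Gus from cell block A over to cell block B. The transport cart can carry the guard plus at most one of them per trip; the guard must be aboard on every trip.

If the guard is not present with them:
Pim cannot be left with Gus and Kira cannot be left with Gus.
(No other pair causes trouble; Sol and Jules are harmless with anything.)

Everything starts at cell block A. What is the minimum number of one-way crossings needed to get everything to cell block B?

Counting alone: the guard can take at most 1 across per trip to cell block B, so moving all 5 needs at least 5 loaded trips out, with a return between consecutive ones — at least 9 crossings.
The safety rule pushes this higher. Following every safe sequence of crossings, the most of the 5 that can be at cell block B as the transport cart arrives there on crossing 9 is 4 — never all 5.
So no plan with fewer than 11 crossings exists, and this one achieves 11:
1. Guard goes to cell block B with Gus.  [cell block A: Jules, Kira, Pim, Sol | cell block B: Gus]
2. Guard goes back to cell block A alone.  [cell block A: Jules, Kira, Pim, Sol | cell block B: Gus]
3. Guard goes to cell block B with Pim.  [cell block A: Jules, Kira, Sol | cell block B: Gus, Pim]
4. Guard goes back to cell block A with Gus.  [cell block A: Gus, Jules, Kira, Sol | cell block B: Pim]
5. Guard goes to cell block B with Kira.  [cell block A: Gus, Jules, Sol | cell block B: Kira, Pim]
6. Guard goes back to cell block A alone.  [cell block A: Gus, Jules, Sol | cell block B: Kira, Pim]
7. Guard goes to cell block B with Sol.  [cell block A: Gus, Jules | cell block B: Kira, Pim, Sol]
8. Guard goes back to cell block A alone.  [cell block A: Gus, Jules | cell block B: Kira, Pim, Sol]
9. Guard goes to cell block B with Jules.  [cell block A: Gus | cell block B: Jules, Kira, Pim, Sol]
10. Guard goes back to cell block A alone.  [cell block A: Gus | cell block B: Jules, Kira, Pim, Sol]
11. Guard goes to cell block B with Gus.  [cell block A: — | cell block B: Gus, Jules, Kira, Pim, Sol]

11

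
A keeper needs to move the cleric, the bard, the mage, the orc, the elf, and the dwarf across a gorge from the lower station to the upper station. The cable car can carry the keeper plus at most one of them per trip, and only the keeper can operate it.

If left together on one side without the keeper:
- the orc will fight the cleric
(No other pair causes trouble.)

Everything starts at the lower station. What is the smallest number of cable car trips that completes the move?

Counting alone: the keeper can take at most 1 across per trip to the upper station, so moving all 6 needs at least 6 loaded trips out, with a return between consecutive ones — at least 11 crossings.
The plan below uses exactly 11 crossings, so it is optimal:
1. Keeper goes to the upper station with the cleric.  [the lower station: the bard, the dwarf, the elf, the mage, the orc | the upper station: the cleric]
2. Keeper goes back to the lower station alone.  [the lower station: the bard, the dwarf, the elf, the mage, the orc | the upper station: the cleric]
3. Keeper goes to the upper station with the bard.  [the lower station: the dwarf, the elf, the mage, the orc | the upper station: the bard, the cleric]
4. Keeper goes back to the lower station alone.  [the lower station: the dwarf, the elf, the mage, the orc | the upper station: the bard, the cleric]
5. Keeper goes to the upper station with the mage.  [the lower station: the dwarf, the elf, the orc | the upper station: the bard, the cleric, the mage]
6. Keeper goes back to the lower station alone.  [the lower station: the dwarf, the elf, the orc | the upper station: the bard, the cleric, the mage]
7. Keeper goes to the upper station with the elf.  [the lower station: the dwarf, the orc | the upper station: the bard, the cleric, the elf, the mage]
8. Keeper goes back to the lower station alone.  [the lower station: the dwarf, the orc | the upper station: the bard, the cleric, the elf, the mage]
9. Keeper goes to the upper station with the dwarf.  [the lower station: the orc | the upper station: the bard, the cleric, the dwarf, the elf, the mage]
10. Keeper goes back to the lower station alone.  [the lower station: the orc | the upper station: the bard, the cleric, the dwarf, the elf, the mage]
11. Keeper goes to the upper station with the orc.  [the lower station: — | the upper station: the bard, the cleric, the dwarf, the elf, the mage, the orc]

11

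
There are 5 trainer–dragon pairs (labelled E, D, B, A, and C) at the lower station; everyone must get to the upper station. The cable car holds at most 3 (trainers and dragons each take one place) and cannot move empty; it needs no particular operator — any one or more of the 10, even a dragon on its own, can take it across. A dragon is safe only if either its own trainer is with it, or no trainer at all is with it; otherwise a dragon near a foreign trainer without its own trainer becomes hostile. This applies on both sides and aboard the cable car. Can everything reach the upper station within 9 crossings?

Counting alone: each trip to the upper station takes at most 3 across and each return brings at least 1 back, so after t trips out (and t−1 returns) at most 3t − (t−1) of the 10 are across; that first reaches 10 at t = 5, so at least 9 crossings are needed.
The safety rule pushes this higher. Following every safe sequence of crossings, the most of the 10 that can be at the upper station as the cable car arrives there on crossing 9 is 9 — never all 10.
So the move cannot be finished within 9 crossings. (The shortest complete plan takes 11:)
1. dragon E and trainer E cross → the upper station.
2. trainer E crosses ← the lower station.
3. dragon A, dragon B, and dragon D cross → the upper station.
4. dragon E crosses ← the lower station.
5. trainer A, trainer B, and trainer D cross → the upper station.
6. dragon D and trainer D cross ← the lower station.
7. trainer C, trainer D, and trainer E cross → the upper station.
8. dragon B crosses ← the lower station.
9. dragon D and dragon E cross → the upper station.
10. dragon E crosses ← the lower station.
11. dragon B, dragon C, and dragon E cross → the upper station.

No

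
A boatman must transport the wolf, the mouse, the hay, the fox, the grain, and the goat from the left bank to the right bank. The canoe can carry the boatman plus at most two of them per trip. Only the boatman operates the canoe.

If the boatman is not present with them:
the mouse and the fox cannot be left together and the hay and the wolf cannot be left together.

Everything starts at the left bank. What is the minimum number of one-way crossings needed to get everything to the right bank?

5

Counting alone: the boatman can take at most 2 across per trip to the right bank, so moving all 6 needs at least 3 loaded trips out, with a return between consecutive ones — at least 5 crossings.
The plan below uses exactly 5 crossings, so it is optimal:
1. Boatman goes to the right bank with the mouse and the wolf.  [the left bank: the fox, the goat, the grain, the hay | the right bank: the mouse, the wolf]
2. Boatman goes back to the left bank alone.  [the left bank: the fox, the goat, the grain, the hay | the right bank: the mouse, the wolf]
3. Boatman goes to the right bank with the goat and the grain.  [the left bank: the fox, the hay | the right bank: the goat, the grain, the mouse, the wolf]
4. Boatman goes back to the left bank alone.  [the left bank: the fox, the hay | the right bank: the goat, the grain, the mouse, the wolf]
5. Boatman goes to the right bank with the fox and the hay.  [the left bank: — | the right bank: the fox, the goat, the grain, the hay, the mouse, the wolf]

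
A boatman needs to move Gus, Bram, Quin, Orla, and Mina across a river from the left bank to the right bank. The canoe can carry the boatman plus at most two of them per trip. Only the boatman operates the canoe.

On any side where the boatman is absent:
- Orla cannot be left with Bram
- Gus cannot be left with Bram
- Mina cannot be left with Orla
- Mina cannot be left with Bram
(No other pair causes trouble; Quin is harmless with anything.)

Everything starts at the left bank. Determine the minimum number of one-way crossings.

7

Counting alone: the boatman can take at most 2 across per trip to the right bank, so moving all 5 needs at least 3 loaded trips out, with a return between consecutive ones — at least 5 crossings.
The safety rule pushes this higher. Following every safe sequence of crossings, the most of the 5 that can be at the right bank as the canoe arrives there on crossing 5 is 4 — never all 5.
So no plan with fewer than 7 crossings exists, and this one achieves 7:
1. Boatman goes to the right bank with Bram and Orla.
2. Boatman goes back to the left bank with Bram.
3. Boatman goes to the right bank with Bram and Gus.
4. Boatman goes back to the left bank with Bram.
5. Boatman goes to the right bank with Bram and Quin.
6. Boatman goes back to the left bank with Bram.
7. Boatman goes to the right bank with Bram and Mina.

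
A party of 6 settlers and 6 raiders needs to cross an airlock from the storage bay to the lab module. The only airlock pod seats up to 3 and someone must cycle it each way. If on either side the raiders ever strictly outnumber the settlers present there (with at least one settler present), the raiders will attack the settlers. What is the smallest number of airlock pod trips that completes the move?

Following every safe sequence of crossings from the start, the most of the 12 that can be at the lab module as the airlock pod arrives there on crossings 1, 3, 5 is 3, 5, 6 respectively; the best ever achieved is 6 of 12.
From crossing 7 on, no configuration arises that was not already reachable earlier: only 17 distinct safe configurations (who is on which side, and where the airlock pod is) can ever be reached, none of them has everyone across, and every continuation just revisits them. They are: 0 settlers + 0 raiders across (airlock pod back at the start); 0 settlers + 1 raider across (airlock pod there); 0 settlers + 1 raider across (airlock pod back at the start); 0 settlers + 2 raiders across (airlock pod there); 0 settlers + 2 raiders across (airlock pod back at the start); 0 settlers + 3 raiders across (airlock pod there); 0 settlers + 3 raiders across (airlock pod back at the start); 0 settlers + 4 raiders across (airlock pod there); 0 settlers + 4 raiders across (airlock pod back at the start); 0 settlers + 5 raiders across (airlock pod there); 0 settlers + 5 raiders across (airlock pod back at the start); 0 settlers + 6 raiders across (airlock pod there); 1 settler + 1 raider across (airlock pod there); 1 settler + 1 raider across (airlock pod back at the start); 2 settlers + 2 raiders across (airlock pod there); 2 settlers + 2 raiders across (airlock pod back at the start); 3 settlers + 3 raiders across (airlock pod there). So no valid plan exists.

impossible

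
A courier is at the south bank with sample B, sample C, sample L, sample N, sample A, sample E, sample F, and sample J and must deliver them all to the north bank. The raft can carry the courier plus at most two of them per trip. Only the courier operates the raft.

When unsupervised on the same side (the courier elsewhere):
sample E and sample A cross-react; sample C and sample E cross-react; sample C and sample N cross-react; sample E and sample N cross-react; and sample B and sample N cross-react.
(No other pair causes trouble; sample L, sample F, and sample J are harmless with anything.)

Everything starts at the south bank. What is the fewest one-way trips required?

13

Counting alone: the courier can take at most 2 across per trip to the north bank, so moving all 8 needs at least 4 loaded trips out, with a return between consecutive ones — at least 7 crossings.
The safety rule pushes this higher. Following every safe sequence of crossings, the most of the 8 that can be at the north bank as the raft arrives there on crossings 7, 9, 11 is 5, 6, 7 respectively — never all 8.
So no plan with fewer than 13 crossings exists, and this one achieves 13:
1. Courier goes to the north bank with sample E and sample N.
2. Courier goes back to the south bank with sample N.
3. Courier goes to the north bank with sample B and sample C.
4. Courier goes back to the south bank with sample C.
5. Courier goes to the north bank with sample C and sample L.
6. Courier goes back to the south bank with sample C.
7. Courier goes to the north bank with sample A and sample C.
8. Courier goes back to the south bank with sample E.
9. Courier goes to the north bank with sample F and sample N.
10. Courier goes back to the south bank with sample N.
11. Courier goes to the north bank with sample J and sample N.
12. Courier goes back to the south bank with sample N.
13. Courier goes to the north bank with sample E and sample N.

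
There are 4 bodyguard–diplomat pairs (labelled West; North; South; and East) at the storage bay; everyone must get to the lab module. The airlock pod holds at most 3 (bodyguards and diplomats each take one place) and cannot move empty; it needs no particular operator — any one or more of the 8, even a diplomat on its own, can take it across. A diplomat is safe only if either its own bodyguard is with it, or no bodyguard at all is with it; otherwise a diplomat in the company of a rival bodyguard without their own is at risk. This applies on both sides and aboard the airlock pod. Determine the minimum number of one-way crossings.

Counting alone: each trip to the lab module takes at most 3 across and each return brings at least 1 back, so after t trips out (and t−1 returns) at most 3t − (t−1) of the 8 are across; that first reaches 8 at t = 4, so at least 7 crossings are needed.
The safety rule pushes this higher. Following every safe sequence of crossings, the most of the 8 that can be at the lab module as the airlock pod arrives there on crossing 7 is 7 — never all 8.
So no plan with fewer than 9 crossings exists, and this one achieves 9:
1. bodyguard West and diplomat West cross → the lab module.
2. bodyguard West crosses ← the storage bay.
3. bodyguard North, bodyguard West, and diplomat North cross → the lab module.
4. bodyguard West and diplomat West cross ← the storage bay.
5. bodyguard East, bodyguard South, and bodyguard West cross → the lab module.
6. diplomat North crosses ← the storage bay.
7. diplomat North and diplomat West cross → the lab module.
8. diplomat West crosses ← the storage bay.
9. diplomat East, diplomat South, and diplomat West cross → the lab module.

9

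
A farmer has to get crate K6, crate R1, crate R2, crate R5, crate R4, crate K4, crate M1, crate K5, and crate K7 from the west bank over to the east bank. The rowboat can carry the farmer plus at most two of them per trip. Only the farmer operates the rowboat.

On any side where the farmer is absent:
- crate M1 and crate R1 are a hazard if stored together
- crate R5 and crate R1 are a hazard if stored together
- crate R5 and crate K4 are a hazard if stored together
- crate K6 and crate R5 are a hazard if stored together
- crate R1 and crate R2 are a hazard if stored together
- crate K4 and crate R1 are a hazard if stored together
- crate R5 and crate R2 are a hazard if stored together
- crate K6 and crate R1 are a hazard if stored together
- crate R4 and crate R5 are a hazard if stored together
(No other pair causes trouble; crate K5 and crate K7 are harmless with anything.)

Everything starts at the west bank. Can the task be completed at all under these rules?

Following every safe sequence of crossings from the start, the most of the 9 that can be at the east bank as the rowboat arrives there on crossings 1, 3, 5, 7, 9 is 2, 3, 4, 5, 6 respectively; the best ever achieved is 6 of 9.
From crossing 11 on, no configuration arises that was not already reachable earlier: only 120 distinct safe configurations (who is on which side, and where the rowboat is) can ever be reached, none of them has everyone across, and every continuation just revisits them. So no valid plan exists.

No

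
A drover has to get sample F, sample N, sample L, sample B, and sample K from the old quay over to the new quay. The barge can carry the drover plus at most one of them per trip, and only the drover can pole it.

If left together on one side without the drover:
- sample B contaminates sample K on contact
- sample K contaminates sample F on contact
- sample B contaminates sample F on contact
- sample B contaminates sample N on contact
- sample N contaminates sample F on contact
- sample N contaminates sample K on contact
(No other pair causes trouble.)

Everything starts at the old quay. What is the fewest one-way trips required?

impossible

Whatever the first load, the items left behind include a forbidden pair without the drover. No opening move is safe, so no plan exists.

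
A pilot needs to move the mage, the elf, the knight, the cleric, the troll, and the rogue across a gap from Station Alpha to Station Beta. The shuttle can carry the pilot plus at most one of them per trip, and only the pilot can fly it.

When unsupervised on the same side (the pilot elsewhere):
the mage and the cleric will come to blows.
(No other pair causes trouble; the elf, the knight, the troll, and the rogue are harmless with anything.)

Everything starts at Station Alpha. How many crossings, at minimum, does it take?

Counting alone: the pilot can take at most 1 across per trip to Station Beta, so moving all 6 needs at least 6 loaded trips out, with a return between consecutive ones — at least 11 crossings.
The plan below uses exactly 11 crossings, so it is optimal:
1. Pilot goes to Station Beta with the mage.
2. Pilot goes back to Station Alpha alone.
3. Pilot goes to Station Beta with the elf.
4. Pilot goes back to Station Alpha alone.
5. Pilot goes to Station Beta with the knight.
6. Pilot goes back to Station Alpha alone.
7. Pilot goes to Station Beta with the troll.
8. Pilot goes back to Station Alpha alone.
9. Pilot goes to Station Beta with the rogue.
10. Pilot goes back to Station Alpha alone.
11. Pilot goes to Station Beta with the cleric.

11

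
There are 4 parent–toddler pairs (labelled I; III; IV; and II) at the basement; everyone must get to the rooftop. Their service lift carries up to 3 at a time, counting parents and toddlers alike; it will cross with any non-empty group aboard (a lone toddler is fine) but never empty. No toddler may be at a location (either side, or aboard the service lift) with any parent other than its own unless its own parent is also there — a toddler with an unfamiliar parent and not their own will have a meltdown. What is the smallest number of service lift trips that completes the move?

Counting alone: each trip to the rooftop takes at most 3 across and each return brings at least 1 back, so after t trips out (and t−1 returns) at most 3t − (t−1) of the 8 are across; that first reaches 8 at t = 4, so at least 7 crossings are needed.
The safety rule pushes this higher. Following every safe sequence of crossings, the most of the 8 that can be at the rooftop as the service lift arrives there on crossing 7 is 7 — never all 8.
So no plan with fewer than 9 crossings exists, and this one achieves 9:
1. parent I and toddler I cross → the rooftop.
2. parent I crosses ← the basement.
3. parent I, parent III, and toddler III cross → the rooftop.
4. parent I and toddler I cross ← the basement.
5. parent I, parent II, and parent IV cross → the rooftop.
6. toddler III crosses ← the basement.
7. toddler I and toddler III cross → the rooftop.
8. toddler I crosses ← the basement.
9. toddler I, toddler II, and toddler IV cross → the rooftop.

9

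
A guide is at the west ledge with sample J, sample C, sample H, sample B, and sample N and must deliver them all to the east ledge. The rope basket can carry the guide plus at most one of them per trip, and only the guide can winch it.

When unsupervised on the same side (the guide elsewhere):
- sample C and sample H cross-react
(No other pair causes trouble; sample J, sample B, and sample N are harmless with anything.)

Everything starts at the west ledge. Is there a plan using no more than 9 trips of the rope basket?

Yes

Yes — this plan uses 9 crossings (≤ 9):
1. Guide goes to the east ledge with sample C.  [the west ledge: sample B, sample H, sample J, sample N | the east ledge: sample C]
2. Guide goes back to the west ledge alone.  [the west ledge: sample B, sample H, sample J, sample N | the east ledge: sample C]
3. Guide goes to the east ledge with sample J.  [the west ledge: sample B, sample H, sample N | the east ledge: sample C, sample J]
4. Guide goes back to the west ledge alone.  [the west ledge: sample B, sample H, sample N | the east ledge: sample C, sample J]
5. Guide goes to the east ledge with sample B.  [the west ledge: sample H, sample N | the east ledge: sample B, sample C, sample J]
6. Guide goes back to the west ledge alone.  [the west ledge: sample H, sample N | the east ledge: sample B, sample C, sample J]
7. Guide goes to the east ledge with sample N.  [the west ledge: sample H | the east ledge: sample B, sample C, sample J, sample N]
8. Guide goes back to the west ledge alone.  [the west ledge: sample H | the east ledge: sample B, sample C, sample J, sample N]
9. Guide goes to the east ledge with sample H.  [the west ledge: — | the east ledge: sample B, sample C, sample H, sample J, sample N]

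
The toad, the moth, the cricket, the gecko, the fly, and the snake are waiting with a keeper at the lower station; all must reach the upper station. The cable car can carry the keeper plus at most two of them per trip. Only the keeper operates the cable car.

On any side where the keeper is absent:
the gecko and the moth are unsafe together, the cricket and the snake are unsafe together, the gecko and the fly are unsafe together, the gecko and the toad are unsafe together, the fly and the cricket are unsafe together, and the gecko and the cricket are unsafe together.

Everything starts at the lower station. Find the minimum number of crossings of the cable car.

9

Counting alone: the keeper can take at most 2 across per trip to the upper station, so moving all 6 needs at least 3 loaded trips out, with a return between consecutive ones — at least 5 crossings.
The safety rule pushes this higher. Following every safe sequence of crossings, the most of the 6 that can be at the upper station as the cable car arrives there on crossings 5, 7 is 4, 5 respectively — never all 6.
So no plan with fewer than 9 crossings exists, and this one achieves 9:
1. Keeper goes to the upper station with the cricket and the gecko.
2. Keeper goes back to the lower station with the cricket.
3. Keeper goes to the upper station with the cricket and the toad.
4. Keeper goes back to the lower station with the gecko.
5. Keeper goes to the upper station with the gecko and the moth.
6. Keeper goes back to the lower station with the gecko.
7. Keeper goes to the upper station with the fly and the snake.
8. Keeper goes back to the lower station with the cricket.
9. Keeper goes to the upper station with the cricket and the gecko.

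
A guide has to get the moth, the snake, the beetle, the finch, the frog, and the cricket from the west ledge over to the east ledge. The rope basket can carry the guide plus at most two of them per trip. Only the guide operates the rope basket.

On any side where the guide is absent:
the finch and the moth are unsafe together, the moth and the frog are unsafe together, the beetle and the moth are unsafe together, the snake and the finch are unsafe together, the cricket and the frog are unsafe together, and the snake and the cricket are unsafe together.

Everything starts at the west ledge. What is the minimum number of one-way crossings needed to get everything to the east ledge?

Whatever the first load, the items left behind include a forbidden pair without the guide. No opening move is safe, so no plan exists.

impossible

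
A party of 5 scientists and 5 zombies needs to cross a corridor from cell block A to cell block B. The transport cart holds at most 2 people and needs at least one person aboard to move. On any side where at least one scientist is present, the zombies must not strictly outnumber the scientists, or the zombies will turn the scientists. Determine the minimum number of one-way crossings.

Following every safe sequence of crossings from the start, the most of the 10 that can be at cell block B as the transport cart arrives there on crossings 1, 3, 5, 7 is 2, 3, 4, 5 respectively; the best ever achieved is 5 of 10.
From crossing 9 on, no configuration arises that was not already reachable earlier: only 13 distinct safe configurations (who is on which side, and where the transport cart is) can ever be reached, none of them has everyone across, and every continuation just revisits them. They are: 0 scientists + 0 zombies across (transport cart back at the start); 0 scientists + 1 zombie across (transport cart there); 0 scientists + 1 zombie across (transport cart back at the start); 0 scientists + 2 zombies across (transport cart there); 0 scientists + 2 zombies across (transport cart back at the start); 0 scientists + 3 zombies across (transport cart there); 0 scientists + 3 zombies across (transport cart back at the start); 0 scientists + 4 zombies across (transport cart there); 0 scientists + 4 zombies across (transport cart back at the start); 0 scientists + 5 zombies across (transport cart there); 1 scientist + 1 zombie across (transport cart there); 1 scientist + 1 zombie across (transport cart back at the start); 2 scientists + 2 zombies across (transport cart there). So no valid plan exists.

impossible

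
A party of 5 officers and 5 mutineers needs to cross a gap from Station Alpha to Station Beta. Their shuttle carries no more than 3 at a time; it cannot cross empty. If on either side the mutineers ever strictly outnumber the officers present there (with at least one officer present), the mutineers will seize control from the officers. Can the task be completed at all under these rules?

1. 2 mutineers → Station Beta.  (Station Alpha: 5O 3M; Station Beta: 0O 2M)
2. 1 mutineer ← Station Alpha.  (Station Alpha: 5O 4M; Station Beta: 0O 1M)
3. 3 mutineers → Station Beta.  (Station Alpha: 5O 1M; Station Beta: 0O 4M)
4. 1 mutineer ← Station Alpha.  (Station Alpha: 5O 2M; Station Beta: 0O 3M)
5. 3 officers → Station Beta.  (Station Alpha: 2O 2M; Station Beta: 3O 3M)
6. 1 officer and 1 mutineer ← Station Alpha.  (Station Alpha: 3O 3M; Station Beta: 2O 2M)
7. 3 officers → Station Beta.  (Station Alpha: 0O 3M; Station Beta: 5O 2M)
8. 1 mutineer ← Station Alpha.  (Station Alpha: 0O 4M; Station Beta: 5O 1M)
9. 2 mutineers → Station Beta.  (Station Alpha: 0O 2M; Station Beta: 5O 3M)
10. 1 mutineer ← Station Alpha.  (Station Alpha: 0O 3M; Station Beta: 5O 2M)
11. 3 mutineers → Station Beta.  (Station Alpha: 0O 0M; Station Beta: 5O 5M)

Yes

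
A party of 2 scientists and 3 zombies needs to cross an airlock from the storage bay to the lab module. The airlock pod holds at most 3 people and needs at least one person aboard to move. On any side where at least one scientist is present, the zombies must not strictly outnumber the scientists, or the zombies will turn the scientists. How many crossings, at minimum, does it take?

The zombies already outnumber the scientists at the storage bay before anyone moves, so the starting position itself is disallowed.

impossible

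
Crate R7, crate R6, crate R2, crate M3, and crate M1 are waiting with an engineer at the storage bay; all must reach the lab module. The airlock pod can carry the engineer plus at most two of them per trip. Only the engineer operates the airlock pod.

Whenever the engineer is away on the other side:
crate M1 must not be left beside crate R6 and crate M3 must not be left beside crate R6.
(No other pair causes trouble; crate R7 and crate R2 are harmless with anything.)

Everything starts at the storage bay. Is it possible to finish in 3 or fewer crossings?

Counting alone: the engineer can take at most 2 across per trip to the lab module, so moving all 5 needs at least 3 loaded trips out, with a return between consecutive ones — at least 5 crossings.
Since 3 < 5, 3 crossings cannot be enough. (The shortest complete plan in fact takes 5:)
1. Engineer goes to the lab module with crate R6.
2. Engineer goes back to the storage bay alone.
3. Engineer goes to the lab module with crate R2 and crate R7.
4. Engineer goes back to the storage bay alone.
5. Engineer goes to the lab module with crate M1 and crate M3.

No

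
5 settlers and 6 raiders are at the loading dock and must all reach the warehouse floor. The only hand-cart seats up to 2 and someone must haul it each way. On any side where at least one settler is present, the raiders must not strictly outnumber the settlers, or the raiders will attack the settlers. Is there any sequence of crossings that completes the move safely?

The raiders already outnumber the settlers at the loading dock before anyone moves, so the starting position itself is disallowed.

No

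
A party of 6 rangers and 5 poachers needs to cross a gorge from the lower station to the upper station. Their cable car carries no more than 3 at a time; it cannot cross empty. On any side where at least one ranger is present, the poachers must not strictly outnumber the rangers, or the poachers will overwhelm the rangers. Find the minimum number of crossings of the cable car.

Counting alone: each trip to the upper station takes at most 3 across and each return brings at least 1 back, so after t trips out (and t−1 returns) at most 3t − (t−1) of the 11 are across; that first reaches 11 at t = 5, so at least 9 crossings are needed.
The plan below uses exactly 9 crossings, so it is optimal:
1. 3 poachers → the upper station.  (the lower station: 6R 2P; the upper station: 0R 3P)
2. 1 poacher ← the lower station.  (the lower station: 6R 3P; the upper station: 0R 2P)
3. 3 rangers → the upper station.  (the lower station: 3R 3P; the upper station: 3R 2P)
4. 1 ranger ← the lower station.  (the lower station: 4R 3P; the upper station: 2R 2P)
5. 2 rangers and 1 poacher → the upper station.  (the lower station: 2R 2P; the upper station: 4R 3P)
6. 1 ranger ← the lower station.  (the lower station: 3R 2P; the upper station: 3R 3P)
7. 2 rangers and 1 poacher → the upper station.  (the lower station: 1R 1P; the upper station: 5R 4P)
8. 1 ranger ← the lower station.  (the lower station: 2R 1P; the upper station: 4R 4P)
9. 2 rangers and 1 poacher → the upper station.  (the lower station: 0R 0P; the upper station: 6R 5P)

9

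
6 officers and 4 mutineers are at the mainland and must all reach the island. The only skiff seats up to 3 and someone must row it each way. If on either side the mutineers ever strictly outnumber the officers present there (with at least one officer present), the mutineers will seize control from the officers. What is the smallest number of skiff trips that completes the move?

9

Counting alone: each trip to the island takes at most 3 across and each return brings at least 1 back, so after t trips out (and t−1 returns) at most 3t − (t−1) of the 10 are across; that first reaches 10 at t = 5, so at least 9 crossings are needed.
The plan below uses exactly 9 crossings, so it is optimal:
1. 2 mutineers → the island.  (the mainland: 6O 2M; the island: 0O 2M)
2. 1 mutineer ← the mainland.  (the mainland: 6O 3M; the island: 0O 1M)
3. 3 mutineers → the island.  (the mainland: 6O 0M; the island: 0O 4M)
4. 1 mutineer ← the mainland.  (the mainland: 6O 1M; the island: 0O 3M)
5. 3 officers → the island.  (the mainland: 3O 1M; the island: 3O 3M)
6. 1 mutineer ← the mainland.  (the mainland: 3O 2M; the island: 3O 2M)
7. 1 officer and 2 mutineers → the island.  (the mainland: 2O 0M; the island: 4O 4M)
8. 1 mutineer ← the mainland.  (the mainland: 2O 1M; the island: 4O 3M)
9. 2 officers and 1 mutineer → the island.  (the mainland: 0O 0M; the island: 6O 4M)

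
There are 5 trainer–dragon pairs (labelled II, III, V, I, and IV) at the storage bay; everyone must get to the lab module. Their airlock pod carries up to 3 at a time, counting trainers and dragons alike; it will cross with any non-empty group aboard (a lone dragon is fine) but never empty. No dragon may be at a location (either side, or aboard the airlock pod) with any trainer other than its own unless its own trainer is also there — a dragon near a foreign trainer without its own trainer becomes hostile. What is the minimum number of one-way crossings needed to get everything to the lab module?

Counting alone: each trip to the lab module takes at most 3 across and each return brings at least 1 back, so after t trips out (and t−1 returns) at most 3t − (t−1) of the 10 are across; that first reaches 10 at t = 5, so at least 9 crossings are needed.
The safety rule pushes this higher. Following every safe sequence of crossings, the most of the 10 that can be at the lab module as the airlock pod arrives there on crossing 9 is 9 — never all 10.
So no plan with fewer than 11 crossings exists, and this one achieves 11:
1. dragon II and trainer II cross → the lab module.
2. trainer II crosses ← the storage bay.
3. dragon I, dragon III, and dragon V cross → the lab module.
4. dragon II crosses ← the storage bay.
5. trainer I, trainer III, and trainer V cross → the lab module.
6. dragon III and trainer III cross ← the storage bay.
7. trainer II, trainer III, and trainer IV cross → the lab module.
8. dragon V crosses ← the storage bay.
9. dragon II and dragon III cross → the lab module.
10. dragon II crosses ← the storage bay.
11. dragon II, dragon IV, and dragon V cross → the lab module.

11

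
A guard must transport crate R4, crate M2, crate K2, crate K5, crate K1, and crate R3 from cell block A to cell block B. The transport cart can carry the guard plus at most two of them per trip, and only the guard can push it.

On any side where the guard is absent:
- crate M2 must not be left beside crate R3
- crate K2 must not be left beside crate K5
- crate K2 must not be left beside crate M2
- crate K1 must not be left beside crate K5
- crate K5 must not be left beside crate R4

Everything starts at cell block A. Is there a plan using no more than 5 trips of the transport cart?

Counting alone: the guard can take at most 2 across per trip to cell block B, so moving all 6 needs at least 3 loaded trips out, with a return between consecutive ones — at least 5 crossings.
The safety rule pushes this higher. Following every safe sequence of crossings, the most of the 6 that can be at cell block B as the transport cart arrives there on crossing 5 is 5 — never all 6.
So the move cannot be finished within 5 crossings. (The shortest complete plan takes 7:)
1. Guard goes to cell block B with crate K5 and crate M2.  [cell block A: crate K1, crate K2, crate R3, crate R4 | cell block B: crate K5, crate M2]
2. Guard goes back to cell block A alone.  [cell block A: crate K1, crate K2, crate R3, crate R4 | cell block B: crate K5, crate M2]
3. Guard goes to cell block B with crate K2 and crate R4.  [cell block A: crate K1, crate R3 | cell block B: crate K2, crate K5, crate M2, crate R4]
4. Guard goes back to cell block A with crate K5 and crate M2.  [cell block A: crate K1, crate K5, crate M2, crate R3 | cell block B: crate K2, crate R4]
5. Guard goes to cell block B with crate K1 and crate R3.  [cell block A: crate K5, crate M2 | cell block B: crate K1, crate K2, crate R3, crate R4]
6. Guard goes back to cell block A alone.  [cell block A: crate K5, crate M2 | cell block B: crate K1, crate K2, crate R3, crate R4]
7. Guard goes to cell block B with crate K5 and crate M2.  [cell block A: — | cell block B: crate K1, crate K2, crate K5, crate M2, crate R3, crate R4]

No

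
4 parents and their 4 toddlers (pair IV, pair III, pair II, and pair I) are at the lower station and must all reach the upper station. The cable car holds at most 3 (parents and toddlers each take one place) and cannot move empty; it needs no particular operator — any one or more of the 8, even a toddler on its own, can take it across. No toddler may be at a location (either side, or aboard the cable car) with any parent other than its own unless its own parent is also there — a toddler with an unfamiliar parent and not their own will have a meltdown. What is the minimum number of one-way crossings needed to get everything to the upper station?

9

Counting alone: each trip to the upper station takes at most 3 across and each return brings at least 1 back, so after t trips out (and t−1 returns) at most 3t − (t−1) of the 8 are across; that first reaches 8 at t = 4, so at least 7 crossings are needed.
The safety rule pushes this higher. Following every safe sequence of crossings, the most of the 8 that can be at the upper station as the cable car arrives there on crossing 7 is 7 — never all 8.
So no plan with fewer than 9 crossings exists, and this one achieves 9:
1. parent IV and toddler IV cross → the upper station.
2. parent IV crosses ← the lower station.
3. parent III, parent IV, and toddler III cross → the upper station.
4. parent IV and toddler IV cross ← the lower station.
5. parent I, parent II, and parent IV cross → the upper station.
6. toddler III crosses ← the lower station.
7. toddler III and toddler IV cross → the upper station.
8. toddler IV crosses ← the lower station.
9. toddler I, toddler II, and toddler IV cross → the upper station.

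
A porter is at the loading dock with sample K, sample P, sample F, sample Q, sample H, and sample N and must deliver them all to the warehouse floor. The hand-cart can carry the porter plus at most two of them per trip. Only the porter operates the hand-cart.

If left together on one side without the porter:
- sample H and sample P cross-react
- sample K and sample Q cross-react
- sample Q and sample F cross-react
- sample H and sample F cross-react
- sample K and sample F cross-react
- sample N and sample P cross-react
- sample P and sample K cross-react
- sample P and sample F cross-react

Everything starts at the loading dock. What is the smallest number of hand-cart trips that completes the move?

Whatever the first load, the items left behind include a forbidden pair without the porter. No opening move is safe, so no plan exists.

impossible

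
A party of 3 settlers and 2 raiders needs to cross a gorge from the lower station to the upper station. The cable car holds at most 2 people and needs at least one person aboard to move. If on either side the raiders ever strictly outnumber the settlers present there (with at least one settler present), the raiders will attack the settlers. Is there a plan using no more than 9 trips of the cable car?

Yes — this plan uses 7 crossings (≤ 9):
1. 2 raiders → the upper station.  (the lower station: 3S 0R; the upper station: 0S 2R)
2. 1 raider ← the lower station.  (the lower station: 3S 1R; the upper station: 0S 1R)
3. 2 settlers → the upper station.  (the lower station: 1S 1R; the upper station: 2S 1R)
4. 1 settler ← the lower station.  (the lower station: 2S 1R; the upper station: 1S 1R)
5. 1 settler and 1 raider → the upper station.  (the lower station: 1S 0R; the upper station: 2S 2R)
6. 1 raider ← the lower station.  (the lower station: 1S 1R; the upper station: 2S 1R)
7. 1 settler and 1 raider → the upper station.  (the lower station: 0S 0R; the upper station: 3S 2R)

Yes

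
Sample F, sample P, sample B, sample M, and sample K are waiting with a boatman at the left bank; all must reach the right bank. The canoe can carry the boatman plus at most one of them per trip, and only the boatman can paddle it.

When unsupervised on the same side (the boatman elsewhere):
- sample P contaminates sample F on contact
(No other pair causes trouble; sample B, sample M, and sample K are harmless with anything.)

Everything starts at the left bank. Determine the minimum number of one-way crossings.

9

Counting alone: the boatman can take at most 1 across per trip to the right bank, so moving all 5 needs at least 5 loaded trips out, with a return between consecutive ones — at least 9 crossings.
The plan below uses exactly 9 crossings, so it is optimal:
1. Boatman goes to the right bank with sample F.  [the left bank: sample B, sample K, sample M, sample P | the right bank: sample F]
2. Boatman goes back to the left bank alone.  [the left bank: sample B, sample K, sample M, sample P | the right bank: sample F]
3. Boatman goes to the right bank with sample B.  [the left bank: sample K, sample M, sample P | the right bank: sample B, sample F]
4. Boatman goes back to the left bank alone.  [the left bank: sample K, sample M, sample P | the right bank: sample B, sample F]
5. Boatman goes to the right bank with sample M.  [the left bank: sample K, sample P | the right bank: sample B, sample F, sample M]
6. Boatman goes back to the left bank alone.  [the left bank: sample K, sample P | the right bank: sample B, sample F, sample M]
7. Boatman goes to the right bank with sample K.  [the left bank: sample P | the right bank: sample B, sample F, sample K, sample M]
8. Boatman goes back to the left bank alone.  [the left bank: sample P | the right bank: sample B, sample F, sample K, sample M]
9. Boatman goes to the right bank with sample P.  [the left bank: — | the right bank: sample B, sample F, sample K, sample M, sample P]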